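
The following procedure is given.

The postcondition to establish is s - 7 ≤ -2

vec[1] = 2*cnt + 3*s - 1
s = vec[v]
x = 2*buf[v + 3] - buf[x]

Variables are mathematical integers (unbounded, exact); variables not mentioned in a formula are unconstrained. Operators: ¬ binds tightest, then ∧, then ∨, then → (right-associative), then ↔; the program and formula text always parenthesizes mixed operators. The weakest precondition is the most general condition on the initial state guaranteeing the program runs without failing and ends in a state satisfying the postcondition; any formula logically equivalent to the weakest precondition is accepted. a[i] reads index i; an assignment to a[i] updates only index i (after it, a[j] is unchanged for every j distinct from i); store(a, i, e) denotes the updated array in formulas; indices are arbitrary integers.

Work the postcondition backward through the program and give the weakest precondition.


Working backward. After the program, the postcondition s - 7 ≤ -2 must hold; in canonical form it is s ≤ 5.
Before x := 2*buf[v + 3] - buf[x]: s ≤ 5
Before s := vec[v]: vec[v] ≤ 5
Before vec[1] := 2*cnt + 3*s - 1: store(vec, 1, 2*cnt + 3*s - 1)[v] ≤ 5
Answer: WP = store(vec, 1, 2*cnt + 3*s - 1)[v] ≤ 5


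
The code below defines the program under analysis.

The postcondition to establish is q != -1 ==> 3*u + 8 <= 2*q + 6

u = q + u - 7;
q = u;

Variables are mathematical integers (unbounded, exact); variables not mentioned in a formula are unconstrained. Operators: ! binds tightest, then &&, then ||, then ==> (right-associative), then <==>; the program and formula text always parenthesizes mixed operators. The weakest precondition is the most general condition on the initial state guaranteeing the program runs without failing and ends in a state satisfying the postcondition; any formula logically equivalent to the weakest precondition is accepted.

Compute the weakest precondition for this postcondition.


Working backward. After the program, the postcondition q != -1 ==> 3*u + 8 <= 2*q + 6 must hold; in canonical form it is q != -1 ==> 3*u <= 2*q - 2.
Before q := u: u != -1 ==> u <= -2
Before u := q + u - 7: q + u != 6 ==> q + u <= 5
Answer: WP = q + u != 6 ==> q + u <= 5


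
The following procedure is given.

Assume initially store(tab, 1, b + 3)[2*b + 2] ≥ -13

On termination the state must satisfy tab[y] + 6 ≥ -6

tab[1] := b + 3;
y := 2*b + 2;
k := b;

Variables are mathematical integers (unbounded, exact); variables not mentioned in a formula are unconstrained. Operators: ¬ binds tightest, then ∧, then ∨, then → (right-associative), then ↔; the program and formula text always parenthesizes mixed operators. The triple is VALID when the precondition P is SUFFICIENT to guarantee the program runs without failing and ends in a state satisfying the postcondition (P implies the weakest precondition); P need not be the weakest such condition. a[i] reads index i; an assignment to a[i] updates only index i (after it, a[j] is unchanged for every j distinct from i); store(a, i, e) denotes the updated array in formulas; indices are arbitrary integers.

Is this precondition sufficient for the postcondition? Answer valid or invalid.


Working backward. After the program, the postcondition tab[y] + 6 ≥ -6 must hold; in canonical form it is tab[y] ≥ -12.
Before k := b: tab[y] ≥ -12
Before y := 2*b + 2: tab[2*b + 2] ≥ -12
Before tab[1] := b + 3: store(tab, 1, b + 3)[2*b + 2] ≥ -12
The weakest precondition is store(tab, 1, b + 3)[2*b + 2] ≥ -12.
Check whether store(tab, 1, b + 3)[2*b + 2] ≥ -13 implies it.
Countermodel: at the initial state b = -1, tab = {[0] = -13, [1] = 4, elsewhere 4}, the precondition holds but the weakest precondition fails.
Answer: invalid


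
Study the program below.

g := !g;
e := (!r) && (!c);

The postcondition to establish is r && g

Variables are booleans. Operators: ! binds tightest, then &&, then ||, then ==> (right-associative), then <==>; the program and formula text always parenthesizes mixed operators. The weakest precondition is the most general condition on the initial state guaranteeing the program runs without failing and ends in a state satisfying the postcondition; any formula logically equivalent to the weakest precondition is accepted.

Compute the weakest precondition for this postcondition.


Working backward. After the program, r && g must hold.
Before e := (!r) && (!c): r && g
Before g := !g: r && (!g)
Answer: WP = r && (!g)


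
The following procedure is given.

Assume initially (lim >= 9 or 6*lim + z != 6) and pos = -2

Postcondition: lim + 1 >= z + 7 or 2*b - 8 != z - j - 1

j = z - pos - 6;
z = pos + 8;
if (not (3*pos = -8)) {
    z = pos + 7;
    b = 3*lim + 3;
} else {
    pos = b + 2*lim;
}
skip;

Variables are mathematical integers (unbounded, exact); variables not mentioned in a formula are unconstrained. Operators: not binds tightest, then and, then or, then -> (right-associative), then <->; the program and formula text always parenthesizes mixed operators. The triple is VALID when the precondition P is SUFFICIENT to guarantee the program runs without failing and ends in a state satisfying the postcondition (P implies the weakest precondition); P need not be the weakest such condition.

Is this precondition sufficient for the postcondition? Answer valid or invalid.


Working backward. After the program, the postcondition lim + 1 >= z + 7 or 2*b - 8 != z - j - 1 must hold; in canonical form it is lim >= z + 6 or 2*b + j != z + 7.
Before skip: lim >= z + 6 or 2*b + j != z + 7
Then branch requires lim >= pos + 13 or j + 6*lim != pos + 8; else branch requires lim >= z + 6 or 2*b + j != z + 7.
Before the if: ((not (3*pos = -8)) -> (lim >= pos + 13 or j + 6*lim != pos + 8)) and (3*pos = -8 -> (lim >= z + 6 or 2*b + j != z + 7))
Before z := pos + 8: ((not (3*pos = -8)) -> (lim >= pos + 13 or j + 6*lim != pos + 8)) and (3*pos = -8 -> (lim >= pos + 14 or 2*b + j != pos + 15))
Before j := z - pos - 6: ((not (3*pos = -8)) -> (lim >= pos + 13 or 6*lim + z != 2*pos + 14)) and (3*pos = -8 -> (lim >= pos + 14 or 2*b + z != 2*pos + 21))
The weakest precondition is ((not (3*pos = -8)) -> (lim >= pos + 13 or 6*lim + z != 2*pos + 14)) and (3*pos = -8 -> (lim >= pos + 14 or 2*b + z != 2*pos + 21)).
Check whether (lim >= 9 or 6*lim + z != 6) and pos = -2 implies it.
Countermodel: at the initial state b = 0, lim = 10, pos = -2, z = -50, the precondition holds but the weakest precondition fails.
Answer: invalid


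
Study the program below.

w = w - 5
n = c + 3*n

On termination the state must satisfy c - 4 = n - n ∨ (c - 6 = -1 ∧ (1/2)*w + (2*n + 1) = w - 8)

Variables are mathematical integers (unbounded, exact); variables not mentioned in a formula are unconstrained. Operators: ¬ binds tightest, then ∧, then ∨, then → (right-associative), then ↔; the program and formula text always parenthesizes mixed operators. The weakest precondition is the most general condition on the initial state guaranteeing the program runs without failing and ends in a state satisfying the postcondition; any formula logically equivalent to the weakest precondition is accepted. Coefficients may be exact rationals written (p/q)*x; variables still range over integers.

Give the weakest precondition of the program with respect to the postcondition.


Working backward. After the program, the postcondition c - 4 = n - n ∨ (c - 6 = -1 ∧ (1/2)*w + (2*n + 1) = w - 8) must hold; in canonical form it is c = 4 ∨ (c = 5 ∧ 2*n = (1/2)*w - 9).
Before n := c + 3*n: c = 4 ∨ (c = 5 ∧ 2*c + 6*n = (1/2)*w - 9)
Before w := w - 5: c = 4 ∨ (c = 5 ∧ 2*c + 6*n = (1/2)*w - 23/2)
Answer: WP = c = 4 ∨ (c = 5 ∧ 2*c + 6*n = (1/2)*w - 23/2)


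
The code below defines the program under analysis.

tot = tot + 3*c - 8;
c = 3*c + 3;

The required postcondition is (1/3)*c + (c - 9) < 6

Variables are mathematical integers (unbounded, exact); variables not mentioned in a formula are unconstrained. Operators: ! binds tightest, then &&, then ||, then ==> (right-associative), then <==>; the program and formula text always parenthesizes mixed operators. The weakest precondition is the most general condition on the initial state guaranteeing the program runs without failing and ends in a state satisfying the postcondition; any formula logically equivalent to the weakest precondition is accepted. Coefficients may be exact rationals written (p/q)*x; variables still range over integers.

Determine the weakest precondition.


Working backward. After the program, the postcondition (1/3)*c + (c - 9) < 6 must hold; in canonical form it is (4/3)*c < 15.
Before c := 3*c + 3: 4*c < 11
Before tot := tot + 3*c - 8: 4*c < 11
Answer: WP = 4*c < 11


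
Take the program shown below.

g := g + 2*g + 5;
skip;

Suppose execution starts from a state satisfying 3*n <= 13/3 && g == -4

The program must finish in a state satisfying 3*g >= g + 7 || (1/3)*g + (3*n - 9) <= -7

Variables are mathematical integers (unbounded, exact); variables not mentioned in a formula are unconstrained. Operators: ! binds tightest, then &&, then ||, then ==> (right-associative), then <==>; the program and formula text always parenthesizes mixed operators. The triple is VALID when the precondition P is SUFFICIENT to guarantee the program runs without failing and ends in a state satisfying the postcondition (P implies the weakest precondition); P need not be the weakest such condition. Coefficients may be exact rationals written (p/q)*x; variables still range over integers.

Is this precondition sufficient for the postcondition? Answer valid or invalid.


Working backward. After the program, the postcondition 3*g >= g + 7 || (1/3)*g + (3*n - 9) <= -7 must hold; in canonical form it is 2*g >= 7 || (1/3)*g + 3*n <= 2.
Before skip: 2*g >= 7 || (1/3)*g + 3*n <= 2
Before g := g + 2*g + 5: 6*g >= -3 || g + 3*n <= 1/3
The weakest precondition is 6*g >= -3 || g + 3*n <= 1/3.
Check whether 3*n <= 13/3 && g == -4 implies it.
Every state satisfying the precondition satisfies the weakest precondition: the implication holds.
Answer: valid


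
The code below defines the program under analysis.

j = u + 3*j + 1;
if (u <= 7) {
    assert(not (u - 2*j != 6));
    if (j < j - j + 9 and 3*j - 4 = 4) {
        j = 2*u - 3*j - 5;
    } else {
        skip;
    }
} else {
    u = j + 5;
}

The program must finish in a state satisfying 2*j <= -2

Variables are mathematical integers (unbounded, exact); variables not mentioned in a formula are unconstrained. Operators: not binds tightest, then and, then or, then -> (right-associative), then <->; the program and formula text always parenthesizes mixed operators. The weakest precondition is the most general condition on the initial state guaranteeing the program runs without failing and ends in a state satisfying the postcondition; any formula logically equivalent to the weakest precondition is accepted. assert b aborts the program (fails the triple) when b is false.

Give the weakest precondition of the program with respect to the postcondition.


Working backward. After the program, 2*j <= -2 must hold.
Then branch requires (not (u != 2*j + 6)) and ((j < 9 and 3*j = 8) -> 4*u <= 6*j + 8) and ((not (j < 9 and 3*j = 8)) -> 2*j <= -2); else branch requires 2*j <= -2.
Before the if: (u <= 7 -> ((not (u != 2*j + 6)) and ((j < 9 and 3*j = 8) -> 4*u <= 6*j + 8) and ((not (j < 9 and 3*j = 8)) -> 2*j <= -2))) and ((not (u <= 7)) -> 2*j <= -2)
Before j := u + 3*j + 1: (u <= 7 -> ((not (6*j + u != -8)) and ((3*j + u < 8 and 9*j + 3*u = 5) -> 18*j + 2*u >= -14) and ((not (3*j + u < 8 and 9*j + 3*u = 5)) -> 6*j + 2*u <= -4))) and ((not (u <= 7)) -> 6*j + 2*u <= -4)
Answer: WP = (u <= 7 -> ((not (6*j + u != -8)) and ((3*j + u < 8 and 9*j + 3*u = 5) -> 18*j + 2*u >= -14) and ((not (3*j + u < 8 and 9*j + 3*u = 5)) -> 6*j + 2*u <= -4))) and ((not (u <= 7)) -> 6*j + 2*u <= -4)


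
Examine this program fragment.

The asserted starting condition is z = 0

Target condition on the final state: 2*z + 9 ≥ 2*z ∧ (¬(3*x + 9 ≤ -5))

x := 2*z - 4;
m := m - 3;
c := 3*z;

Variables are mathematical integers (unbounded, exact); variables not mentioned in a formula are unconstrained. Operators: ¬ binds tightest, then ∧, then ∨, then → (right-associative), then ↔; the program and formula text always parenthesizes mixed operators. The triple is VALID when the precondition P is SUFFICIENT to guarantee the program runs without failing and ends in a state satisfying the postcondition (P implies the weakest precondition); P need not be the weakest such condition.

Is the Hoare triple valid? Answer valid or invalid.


Working backward. After the program, the postcondition 2*z + 9 ≥ 2*z ∧ (¬(3*x + 9 ≤ -5)) must hold; in canonical form it is ¬(3*x ≤ -14).
Before c := 3*z: ¬(3*x ≤ -14)
Before m := m - 3: ¬(3*x ≤ -14)
Before x := 2*z - 4: ¬(6*z ≤ -2)
The weakest precondition is ¬(6*z ≤ -2).
Check whether z = 0 implies it.
Every state satisfying the precondition satisfies the weakest precondition: the implication holds.
Answer: valid


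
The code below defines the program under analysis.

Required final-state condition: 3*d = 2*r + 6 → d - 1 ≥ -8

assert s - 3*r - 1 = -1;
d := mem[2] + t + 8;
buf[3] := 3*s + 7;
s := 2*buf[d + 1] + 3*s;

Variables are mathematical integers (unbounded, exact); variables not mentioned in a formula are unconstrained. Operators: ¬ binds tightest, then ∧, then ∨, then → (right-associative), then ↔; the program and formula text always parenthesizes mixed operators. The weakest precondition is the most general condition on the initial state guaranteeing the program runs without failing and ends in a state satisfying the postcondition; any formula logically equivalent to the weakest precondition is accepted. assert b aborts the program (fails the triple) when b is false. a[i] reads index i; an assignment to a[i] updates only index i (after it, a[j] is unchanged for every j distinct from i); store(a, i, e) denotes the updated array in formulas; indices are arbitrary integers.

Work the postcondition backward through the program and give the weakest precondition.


Working backward. After the program, the postcondition 3*d = 2*r + 6 → d - 1 ≥ -8 must hold; in canonical form it is 3*d = 2*r + 6 → d ≥ -7.
Before s := 2*buf[d + 1] + 3*s: 3*d = 2*r + 6 → d ≥ -7
Before buf[3] := 3*s + 7: 3*d = 2*r + 6 → d ≥ -7
Before d := mem[2] + t + 8: 3*mem[2] + 3*t = 2*r - 18 → mem[2] + t ≥ -15
Before assert s - 3*r - 1 = -1: s = 3*r ∧ (3*mem[2] + 3*t = 2*r - 18 → mem[2] + t ≥ -15)
Answer: WP = s = 3*r ∧ (3*mem[2] + 3*t = 2*r - 18 → mem[2] + t ≥ -15)


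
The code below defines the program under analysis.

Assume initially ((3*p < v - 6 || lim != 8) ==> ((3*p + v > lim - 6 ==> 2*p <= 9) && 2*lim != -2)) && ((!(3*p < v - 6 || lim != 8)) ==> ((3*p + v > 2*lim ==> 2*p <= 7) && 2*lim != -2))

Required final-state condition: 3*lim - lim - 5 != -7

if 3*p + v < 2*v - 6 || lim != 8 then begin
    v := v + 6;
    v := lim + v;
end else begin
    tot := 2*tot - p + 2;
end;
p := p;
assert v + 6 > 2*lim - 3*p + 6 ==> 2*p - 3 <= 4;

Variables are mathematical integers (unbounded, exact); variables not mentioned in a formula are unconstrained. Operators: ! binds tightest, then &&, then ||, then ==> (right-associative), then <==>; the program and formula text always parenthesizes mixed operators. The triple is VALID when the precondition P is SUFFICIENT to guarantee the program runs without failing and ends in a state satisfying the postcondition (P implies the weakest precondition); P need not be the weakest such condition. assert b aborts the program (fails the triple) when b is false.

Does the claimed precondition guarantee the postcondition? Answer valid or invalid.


Working backward. After the program, the postcondition 3*lim - lim - 5 != -7 must hold; in canonical form it is 2*lim != -2.
Before assert v + 6 > 2*lim - 3*p + 6 ==> 2*p - 3 <= 4: (3*p + v > 2*lim ==> 2*p <= 7) && 2*lim != -2
Before p := p: (3*p + v > 2*lim ==> 2*p <= 7) && 2*lim != -2
Then branch requires (3*p + v > lim - 6 ==> 2*p <= 7) && 2*lim != -2; else branch requires (3*p + v > 2*lim ==> 2*p <= 7) && 2*lim != -2.
Before the if: ((3*p < v - 6 || lim != 8) ==> ((3*p + v > lim - 6 ==> 2*p <= 7) && 2*lim != -2)) && ((!(3*p < v - 6 || lim != 8)) ==> ((3*p + v > 2*lim ==> 2*p <= 7) && 2*lim != -2))
The weakest precondition is ((3*p < v - 6 || lim != 8) ==> ((3*p + v > lim - 6 ==> 2*p <= 7) && 2*lim != -2)) && ((!(3*p < v - 6 || lim != 8)) ==> ((3*p + v > 2*lim ==> 2*p <= 7) && 2*lim != -2)).
Check whether ((3*p < v - 6 || lim != 8) ==> ((3*p + v > lim - 6 ==> 2*p <= 9) && 2*lim != -2)) && ((!(3*p < v - 6 || lim != 8)) ==> ((3*p + v > 2*lim ==> 2*p <= 7) && 2*lim != -2)) implies it.
Countermodel: at the initial state lim = -2, p = 4, v = 19, the precondition holds but the weakest precondition fails.
Answer: invalid


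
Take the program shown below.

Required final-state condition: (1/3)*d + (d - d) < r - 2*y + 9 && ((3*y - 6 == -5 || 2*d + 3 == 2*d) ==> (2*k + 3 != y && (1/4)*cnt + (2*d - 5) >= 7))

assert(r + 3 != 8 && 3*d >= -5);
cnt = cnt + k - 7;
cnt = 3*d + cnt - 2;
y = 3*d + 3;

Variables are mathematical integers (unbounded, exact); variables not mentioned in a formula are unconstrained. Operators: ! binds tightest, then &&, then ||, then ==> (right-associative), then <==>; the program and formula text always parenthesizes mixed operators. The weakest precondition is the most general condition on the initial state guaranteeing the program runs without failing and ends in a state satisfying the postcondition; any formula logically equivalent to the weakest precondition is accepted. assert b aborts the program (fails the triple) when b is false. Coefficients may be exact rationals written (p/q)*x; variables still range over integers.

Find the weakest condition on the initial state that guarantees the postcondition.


Working backward. After the program, the postcondition (1/3)*d + (d - d) < r - 2*y + 9 && ((3*y - 6 == -5 || 2*d + 3 == 2*d) ==> (2*k + 3 != y && (1/4)*cnt + (2*d - 5) >= 7)) must hold; in canonical form it is (1/3)*d + 2*y < r + 9 && (3*y == 1 ==> (2*k != y - 3 && (1/4)*cnt + 2*d >= 12)).
Before y := 3*d + 3: (19/3)*d < r + 3 && (9*d == -8 ==> (2*k != 3*d && (1/4)*cnt + 2*d >= 12))
Before cnt := 3*d + cnt - 2: (19/3)*d < r + 3 && (9*d == -8 ==> (2*k != 3*d && (1/4)*cnt + (11/4)*d >= 25/2))
Before cnt := cnt + k - 7: (19/3)*d < r + 3 && (9*d == -8 ==> (2*k != 3*d && (1/4)*cnt + (11/4)*d + (1/4)*k >= 57/4))
Before assert r + 3 != 8 && 3*d >= -5: r != 5 && 3*d >= -5 && (19/3)*d < r + 3 && (9*d == -8 ==> (2*k != 3*d && (1/4)*cnt + (11/4)*d + (1/4)*k >= 57/4))
Answer: WP = r != 5 && 3*d >= -5 && (19/3)*d < r + 3 && (9*d == -8 ==> (2*k != 3*d && (1/4)*cnt + (11/4)*d + (1/4)*k >= 57/4))


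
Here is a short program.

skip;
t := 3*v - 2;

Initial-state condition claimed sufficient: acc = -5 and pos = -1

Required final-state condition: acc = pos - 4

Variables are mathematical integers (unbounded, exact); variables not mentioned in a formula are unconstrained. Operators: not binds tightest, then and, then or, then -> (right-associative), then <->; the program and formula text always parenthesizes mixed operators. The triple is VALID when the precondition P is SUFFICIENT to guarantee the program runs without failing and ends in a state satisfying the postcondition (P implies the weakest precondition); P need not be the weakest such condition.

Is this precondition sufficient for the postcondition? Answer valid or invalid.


Working backward. After the program, acc = pos - 4 must hold.
Before t := 3*v - 2: acc = pos - 4
Before skip: acc = pos - 4
The weakest precondition is acc = pos - 4.
Check whether acc = -5 and pos = -1 implies it.
Every state satisfying the precondition satisfies the weakest precondition: the implication holds.
Answer: valid


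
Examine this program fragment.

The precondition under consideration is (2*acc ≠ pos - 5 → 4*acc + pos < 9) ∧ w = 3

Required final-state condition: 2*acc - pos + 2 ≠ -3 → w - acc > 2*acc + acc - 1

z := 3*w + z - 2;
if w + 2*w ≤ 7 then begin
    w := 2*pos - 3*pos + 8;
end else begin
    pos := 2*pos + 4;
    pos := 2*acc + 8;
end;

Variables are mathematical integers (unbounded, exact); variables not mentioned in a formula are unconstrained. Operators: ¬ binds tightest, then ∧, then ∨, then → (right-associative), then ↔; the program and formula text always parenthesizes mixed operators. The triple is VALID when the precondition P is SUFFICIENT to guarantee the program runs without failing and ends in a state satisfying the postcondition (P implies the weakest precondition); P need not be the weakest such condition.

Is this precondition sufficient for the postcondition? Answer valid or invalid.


Working backward. After the program, the postcondition 2*acc - pos + 2 ≠ -3 → w - acc > 2*acc + acc - 1 must hold; in canonical form it is 2*acc ≠ pos - 5 → w > 4*acc - 1.
Then branch requires 2*acc ≠ pos - 5 → 4*acc + pos < 9; else branch requires w > 4*acc - 1.
Before the if: (3*w ≤ 7 → (2*acc ≠ pos - 5 → 4*acc + pos < 9)) ∧ ((¬(3*w ≤ 7)) → w > 4*acc - 1)
Before z := 3*w + z - 2: (3*w ≤ 7 → (2*acc ≠ pos - 5 → 4*acc + pos < 9)) ∧ ((¬(3*w ≤ 7)) → w > 4*acc - 1)
The weakest precondition is (3*w ≤ 7 → (2*acc ≠ pos - 5 → 4*acc + pos < 9)) ∧ ((¬(3*w ≤ 7)) → w > 4*acc - 1).
Check whether (2*acc ≠ pos - 5 → 4*acc + pos < 9) ∧ w = 3 implies it.
Countermodel: at the initial state acc = 1, pos = 0, w = 3, the precondition holds but the weakest precondition fails.
Answer: invalid


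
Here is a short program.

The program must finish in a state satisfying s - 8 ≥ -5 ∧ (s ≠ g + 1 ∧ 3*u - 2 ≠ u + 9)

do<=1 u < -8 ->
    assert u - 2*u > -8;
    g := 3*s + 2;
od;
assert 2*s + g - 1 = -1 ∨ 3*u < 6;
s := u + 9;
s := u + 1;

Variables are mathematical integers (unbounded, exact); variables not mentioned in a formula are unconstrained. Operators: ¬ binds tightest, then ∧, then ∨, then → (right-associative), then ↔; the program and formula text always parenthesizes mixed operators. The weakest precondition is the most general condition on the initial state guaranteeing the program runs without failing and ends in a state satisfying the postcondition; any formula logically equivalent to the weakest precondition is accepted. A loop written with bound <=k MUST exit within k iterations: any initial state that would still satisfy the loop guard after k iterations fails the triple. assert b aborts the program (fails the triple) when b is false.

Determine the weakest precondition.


Working backward. After the program, the postcondition s - 8 ≥ -5 ∧ (s ≠ g + 1 ∧ 3*u - 2 ≠ u + 9) must hold; in canonical form it is s ≥ 3 ∧ s ≠ g + 1 ∧ 2*u ≠ 11.
Before s := u + 1: u ≥ 2 ∧ u ≠ g ∧ 2*u ≠ 11
Before s := u + 9: u ≥ 2 ∧ u ≠ g ∧ 2*u ≠ 11
Before assert 2*s + g - 1 = -1 ∨ 3*u < 6: (g + 2*s = 0 ∨ 3*u < 6) ∧ u ≥ 2 ∧ u ≠ g ∧ 2*u ≠ 11
Before the loop (bound <=1), unroll the exhaustion recursion (WP_0 = exit-now case; WP_j = one more guarded iteration, up to j = 1):
  WP_0: (¬(u < -8)) ∧ (g + 2*s = 0 ∨ 3*u < 6) ∧ u ≥ 2 ∧ u ≠ g ∧ 2*u ≠ 11
  WP_1: (u < -8 → (u < 8 ∧ (¬(u < -8)) ∧ (5*s = -2 ∨ 3*u < 6) ∧ u ≥ 2 ∧ u ≠ 3*s + 2 ∧ 2*u ≠ 11)) ∧ ((¬(u < -8)) → ((g + 2*s = 0 ∨ 3*u < 6) ∧ u ≥ 2 ∧ u ≠ g ∧ 2*u ≠ 11))
So before the loop: (u < -8 → (u < 8 ∧ (¬(u < -8)) ∧ (5*s = -2 ∨ 3*u < 6) ∧ u ≥ 2 ∧ u ≠ 3*s + 2 ∧ 2*u ≠ 11)) ∧ ((¬(u < -8)) → ((g + 2*s = 0 ∨ 3*u < 6) ∧ u ≥ 2 ∧ u ≠ g ∧ 2*u ≠ 11))
Answer: WP = (u < -8 → (u < 8 ∧ (¬(u < -8)) ∧ (5*s = -2 ∨ 3*u < 6) ∧ u ≥ 2 ∧ u ≠ 3*s + 2 ∧ 2*u ≠ 11)) ∧ ((¬(u < -8)) → ((g + 2*s = 0 ∨ 3*u < 6) ∧ u ≥ 2 ∧ u ≠ g ∧ 2*u ≠ 11))


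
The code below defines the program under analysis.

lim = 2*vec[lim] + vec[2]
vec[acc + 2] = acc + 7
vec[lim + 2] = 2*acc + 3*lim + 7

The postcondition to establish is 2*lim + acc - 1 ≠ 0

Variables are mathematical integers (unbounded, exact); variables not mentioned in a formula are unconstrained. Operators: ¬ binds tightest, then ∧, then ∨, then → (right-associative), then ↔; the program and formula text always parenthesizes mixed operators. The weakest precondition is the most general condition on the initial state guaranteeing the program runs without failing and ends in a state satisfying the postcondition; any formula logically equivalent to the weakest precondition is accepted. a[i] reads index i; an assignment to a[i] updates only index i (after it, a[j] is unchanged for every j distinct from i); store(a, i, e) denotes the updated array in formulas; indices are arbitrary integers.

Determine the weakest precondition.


Working backward. After the program, the postcondition 2*lim + acc - 1 ≠ 0 must hold; in canonical form it is acc + 2*lim ≠ 1.
Before vec[lim + 2] := 2*acc + 3*lim + 7: acc + 2*lim ≠ 1
Before vec[acc + 2] := acc + 7: acc + 2*lim ≠ 1
Before lim := 2*vec[lim] + vec[2]: 2*vec[2] + 4*vec[lim] + acc ≠ 1
Answer: WP = 2*vec[2] + 4*vec[lim] + acc ≠ 1


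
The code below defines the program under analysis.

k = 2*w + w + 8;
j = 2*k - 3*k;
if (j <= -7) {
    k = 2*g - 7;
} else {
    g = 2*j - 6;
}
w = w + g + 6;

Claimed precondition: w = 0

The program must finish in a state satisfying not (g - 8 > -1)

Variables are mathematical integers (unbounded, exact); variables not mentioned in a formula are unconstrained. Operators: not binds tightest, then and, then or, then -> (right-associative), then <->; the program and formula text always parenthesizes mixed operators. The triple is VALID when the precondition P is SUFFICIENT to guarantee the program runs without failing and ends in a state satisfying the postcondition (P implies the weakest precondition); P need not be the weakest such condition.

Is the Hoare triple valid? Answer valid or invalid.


Working backward. After the program, the postcondition not (g - 8 > -1) must hold; in canonical form it is not (g > 7).
Before w := w + g + 6: not (g > 7)
Then branch requires not (g > 7); else branch requires not (2*j > 13).
Before the if: (j <= -7 -> (not (g > 7))) and ((not (j <= -7)) -> (not (2*j > 13)))
Before j := 2*k - 3*k: (k >= 7 -> (not (g > 7))) and ((not (k >= 7)) -> (not (2*k < -13)))
Before k := 2*w + w + 8: (3*w >= -1 -> (not (g > 7))) and ((not (3*w >= -1)) -> (not (6*w < -29)))
The weakest precondition is (3*w >= -1 -> (not (g > 7))) and ((not (3*w >= -1)) -> (not (6*w < -29))).
Check whether w = 0 implies it.
Countermodel: at the initial state g = 8, w = 0, the precondition holds but the weakest precondition fails.
Answer: invalid


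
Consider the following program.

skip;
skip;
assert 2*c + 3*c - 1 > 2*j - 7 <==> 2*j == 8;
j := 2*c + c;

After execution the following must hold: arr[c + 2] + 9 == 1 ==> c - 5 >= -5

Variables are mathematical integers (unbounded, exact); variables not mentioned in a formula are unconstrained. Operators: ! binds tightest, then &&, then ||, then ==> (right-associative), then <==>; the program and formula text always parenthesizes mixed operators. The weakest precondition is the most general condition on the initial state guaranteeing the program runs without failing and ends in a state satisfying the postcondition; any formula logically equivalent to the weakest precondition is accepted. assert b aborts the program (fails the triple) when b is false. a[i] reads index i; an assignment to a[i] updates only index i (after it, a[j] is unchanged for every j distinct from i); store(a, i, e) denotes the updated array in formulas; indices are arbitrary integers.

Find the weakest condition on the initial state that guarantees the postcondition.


Working backward. After the program, the postcondition arr[c + 2] + 9 == 1 ==> c - 5 >= -5 must hold; in canonical form it is arr[c + 2] == -8 ==> c >= 0.
Before j := 2*c + c: arr[c + 2] == -8 ==> c >= 0
Before assert 2*c + 3*c - 1 > 2*j - 7 <==> 2*j == 8: (5*c > 2*j - 6 <==> 2*j == 8) && (arr[c + 2] == -8 ==> c >= 0)
Before skip: (5*c > 2*j - 6 <==> 2*j == 8) && (arr[c + 2] == -8 ==> c >= 0)
Before skip: (5*c > 2*j - 6 <==> 2*j == 8) && (arr[c + 2] == -8 ==> c >= 0)
Answer: WP = (5*c > 2*j - 6 <==> 2*j == 8) && (arr[c + 2] == -8 ==> c >= 0)


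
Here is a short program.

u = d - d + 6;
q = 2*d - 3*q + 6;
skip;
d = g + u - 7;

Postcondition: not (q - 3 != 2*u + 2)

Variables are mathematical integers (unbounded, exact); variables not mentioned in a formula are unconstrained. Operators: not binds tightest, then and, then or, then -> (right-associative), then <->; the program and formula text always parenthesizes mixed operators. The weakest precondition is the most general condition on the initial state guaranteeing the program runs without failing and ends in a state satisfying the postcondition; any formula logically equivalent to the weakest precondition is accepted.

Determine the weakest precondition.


Working backward. After the program, the postcondition not (q - 3 != 2*u + 2) must hold; in canonical form it is not (q != 2*u + 5).
Before d := g + u - 7: not (q != 2*u + 5)
Before skip: not (q != 2*u + 5)
Before q := 2*d - 3*q + 6: not (2*d != 3*q + 2*u - 1)
Before u := d - d + 6: not (2*d != 3*q + 11)
Answer: WP = not (2*d != 3*q + 11)


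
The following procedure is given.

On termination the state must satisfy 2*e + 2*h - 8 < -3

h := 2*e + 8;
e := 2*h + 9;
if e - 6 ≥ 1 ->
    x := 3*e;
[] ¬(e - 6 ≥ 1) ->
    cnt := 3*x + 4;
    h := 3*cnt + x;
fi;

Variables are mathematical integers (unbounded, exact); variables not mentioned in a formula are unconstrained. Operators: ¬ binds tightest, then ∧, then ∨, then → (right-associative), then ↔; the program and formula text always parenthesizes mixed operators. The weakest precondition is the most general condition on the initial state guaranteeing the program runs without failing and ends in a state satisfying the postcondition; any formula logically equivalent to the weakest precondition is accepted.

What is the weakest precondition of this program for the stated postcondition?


Working backward. After the program, the postcondition 2*e + 2*h - 8 < -3 must hold; in canonical form it is 2*e + 2*h < 5.
Then branch requires 2*e + 2*h < 5; else branch requires 2*e + 20*x < -19.
Before the if: (e ≥ 7 → 2*e + 2*h < 5) ∧ ((¬(e ≥ 7)) → 2*e + 20*x < -19)
Before e := 2*h + 9: (2*h ≥ -2 → 6*h < -13) ∧ ((¬(2*h ≥ -2)) → 4*h + 20*x < -37)
Before h := 2*e + 8: (4*e ≥ -18 → 12*e < -61) ∧ ((¬(4*e ≥ -18)) → 8*e + 20*x < -69)
Answer: WP = (4*e ≥ -18 → 12*e < -61) ∧ ((¬(4*e ≥ -18)) → 8*e + 20*x < -69)


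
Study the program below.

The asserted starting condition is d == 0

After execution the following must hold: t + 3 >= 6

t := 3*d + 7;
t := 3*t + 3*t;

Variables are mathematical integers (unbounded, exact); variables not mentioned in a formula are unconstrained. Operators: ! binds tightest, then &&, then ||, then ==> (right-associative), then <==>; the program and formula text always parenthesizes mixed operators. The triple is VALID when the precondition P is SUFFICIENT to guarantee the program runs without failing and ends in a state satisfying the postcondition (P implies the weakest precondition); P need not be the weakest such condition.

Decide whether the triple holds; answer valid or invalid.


Working backward. After the program, the postcondition t + 3 >= 6 must hold; in canonical form it is t >= 3.
Before t := 3*t + 3*t: 6*t >= 3
Before t := 3*d + 7: 18*d >= -39
The weakest precondition is 18*d >= -39.
Check whether d == 0 implies it.
Every state satisfying the precondition satisfies the weakest precondition: the implication holds.
Answer: valid


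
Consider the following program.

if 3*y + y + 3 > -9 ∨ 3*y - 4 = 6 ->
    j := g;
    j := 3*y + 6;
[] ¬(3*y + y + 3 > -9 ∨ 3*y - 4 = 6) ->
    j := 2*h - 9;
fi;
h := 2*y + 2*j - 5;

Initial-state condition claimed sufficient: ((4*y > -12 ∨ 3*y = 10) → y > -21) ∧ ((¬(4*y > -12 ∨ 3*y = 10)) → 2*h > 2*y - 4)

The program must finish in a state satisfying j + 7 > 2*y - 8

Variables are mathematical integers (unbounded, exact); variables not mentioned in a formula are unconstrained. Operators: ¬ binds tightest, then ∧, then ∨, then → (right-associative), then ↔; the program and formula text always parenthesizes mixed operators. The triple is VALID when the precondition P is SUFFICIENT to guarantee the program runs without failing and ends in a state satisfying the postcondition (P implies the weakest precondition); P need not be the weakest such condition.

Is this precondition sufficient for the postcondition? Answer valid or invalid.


Working backward. After the program, the postcondition j + 7 > 2*y - 8 must hold; in canonical form it is j > 2*y - 15.
Before h := 2*y + 2*j - 5: j > 2*y - 15
Then branch requires y > -21; else branch requires 2*h > 2*y - 6.
Before the if: ((4*y > -12 ∨ 3*y = 10) → y > -21) ∧ ((¬(4*y > -12 ∨ 3*y = 10)) → 2*h > 2*y - 6)
The weakest precondition is ((4*y > -12 ∨ 3*y = 10) → y > -21) ∧ ((¬(4*y > -12 ∨ 3*y = 10)) → 2*h > 2*y - 6).
Check whether ((4*y > -12 ∨ 3*y = 10) → y > -21) ∧ ((¬(4*y > -12 ∨ 3*y = 10)) → 2*h > 2*y - 4) implies it.
Every state satisfying the precondition satisfies the weakest precondition: the implication holds.
Answer: valid


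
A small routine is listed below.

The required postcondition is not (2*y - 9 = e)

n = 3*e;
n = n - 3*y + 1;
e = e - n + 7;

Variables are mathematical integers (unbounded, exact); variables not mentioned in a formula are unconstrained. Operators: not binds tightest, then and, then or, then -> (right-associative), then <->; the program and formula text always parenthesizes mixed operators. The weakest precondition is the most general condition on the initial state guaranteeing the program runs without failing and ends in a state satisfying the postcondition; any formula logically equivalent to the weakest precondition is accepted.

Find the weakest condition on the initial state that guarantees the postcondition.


Working backward. After the program, the postcondition not (2*y - 9 = e) must hold; in canonical form it is not (2*y = e + 9).
Before e := e - n + 7: not (n + 2*y = e + 16)
Before n := n - 3*y + 1: not (n = e + y + 15)
Before n := 3*e: not (2*e = y + 15)
Answer: WP = not (2*e = y + 15)


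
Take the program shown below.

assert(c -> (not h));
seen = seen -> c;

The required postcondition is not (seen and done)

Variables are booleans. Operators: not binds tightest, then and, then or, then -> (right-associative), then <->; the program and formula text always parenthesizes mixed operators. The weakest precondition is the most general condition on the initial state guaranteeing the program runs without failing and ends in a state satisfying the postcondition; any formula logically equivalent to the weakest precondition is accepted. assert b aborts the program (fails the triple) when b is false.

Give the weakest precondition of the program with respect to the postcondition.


Working backward. After the program, not (seen and done) must hold.
Before seen := seen -> c: not ((seen -> c) and done)
Before assert c -> (not h): (c -> (not h)) and (not ((seen -> c) and done))
Answer: WP = (c -> (not h)) and (not ((seen -> c) and done))


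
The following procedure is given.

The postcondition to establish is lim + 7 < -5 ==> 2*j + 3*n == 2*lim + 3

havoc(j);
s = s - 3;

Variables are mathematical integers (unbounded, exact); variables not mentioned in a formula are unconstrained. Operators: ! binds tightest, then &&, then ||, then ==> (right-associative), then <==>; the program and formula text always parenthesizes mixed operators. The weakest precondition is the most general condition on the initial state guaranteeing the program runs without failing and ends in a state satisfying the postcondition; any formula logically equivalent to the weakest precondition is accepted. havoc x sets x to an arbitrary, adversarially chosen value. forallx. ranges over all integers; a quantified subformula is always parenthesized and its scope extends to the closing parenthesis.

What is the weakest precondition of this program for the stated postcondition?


Working backward. After the program, the postcondition lim + 7 < -5 ==> 2*j + 3*n == 2*lim + 3 must hold; in canonical form it is lim < -12 ==> 2*j + 3*n == 2*lim + 3.
Before s := s - 3: lim < -12 ==> 2*j + 3*n == 2*lim + 3
Before havoc j: forall j_1. (lim < -12 ==> 2*j_1 + 3*n == 2*lim + 3)
Answer: WP = forall j_1. (lim < -12 ==> 2*j_1 + 3*n == 2*lim + 3)


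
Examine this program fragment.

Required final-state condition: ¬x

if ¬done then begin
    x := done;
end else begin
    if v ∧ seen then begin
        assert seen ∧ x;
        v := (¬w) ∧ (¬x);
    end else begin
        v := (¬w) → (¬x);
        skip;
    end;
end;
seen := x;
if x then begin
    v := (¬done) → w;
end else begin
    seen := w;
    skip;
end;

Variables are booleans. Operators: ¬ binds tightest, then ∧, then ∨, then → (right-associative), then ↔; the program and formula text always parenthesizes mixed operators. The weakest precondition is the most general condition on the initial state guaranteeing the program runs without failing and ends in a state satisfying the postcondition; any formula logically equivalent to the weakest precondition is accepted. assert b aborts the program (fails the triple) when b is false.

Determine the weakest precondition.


Working backward. After the program, ¬x must hold.
Then branch requires ¬x; else branch requires ¬x.
Before the if: x → (¬x)
Before seen := x: x → (¬x)
Then branch requires done → (¬done); else branch requires ((v ∧ seen) → (seen ∧ x ∧ (x → (¬x)))) ∧ ((¬(v ∧ seen)) → (x → (¬x))).
Before the if: ((¬done) → (done → (¬done))) ∧ (done → (((v ∧ seen) → (seen ∧ x ∧ (x → (¬x)))) ∧ ((¬(v ∧ seen)) → (x → (¬x)))))
Answer: WP = ((¬done) → (done → (¬done))) ∧ (done → (((v ∧ seen) → (seen ∧ x ∧ (x → (¬x)))) ∧ ((¬(v ∧ seen)) → (x → (¬x)))))


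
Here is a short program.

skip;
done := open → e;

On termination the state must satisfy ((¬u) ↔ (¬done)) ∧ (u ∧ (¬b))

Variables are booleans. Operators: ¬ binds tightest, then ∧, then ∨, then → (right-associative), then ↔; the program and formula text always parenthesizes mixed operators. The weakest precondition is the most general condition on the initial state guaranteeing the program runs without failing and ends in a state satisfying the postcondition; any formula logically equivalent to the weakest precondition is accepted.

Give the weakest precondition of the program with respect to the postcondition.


Working backward. After the program, the postcondition ((¬u) ↔ (¬done)) ∧ (u ∧ (¬b)) must hold; in canonical form it is ((¬u) ↔ (¬done)) ∧ u ∧ (¬b).
Before done := open → e: ((¬u) ↔ (¬(open → e))) ∧ u ∧ (¬b)
Before skip: ((¬u) ↔ (¬(open → e))) ∧ u ∧ (¬b)
Answer: WP = ((¬u) ↔ (¬(open → e))) ∧ u ∧ (¬b)


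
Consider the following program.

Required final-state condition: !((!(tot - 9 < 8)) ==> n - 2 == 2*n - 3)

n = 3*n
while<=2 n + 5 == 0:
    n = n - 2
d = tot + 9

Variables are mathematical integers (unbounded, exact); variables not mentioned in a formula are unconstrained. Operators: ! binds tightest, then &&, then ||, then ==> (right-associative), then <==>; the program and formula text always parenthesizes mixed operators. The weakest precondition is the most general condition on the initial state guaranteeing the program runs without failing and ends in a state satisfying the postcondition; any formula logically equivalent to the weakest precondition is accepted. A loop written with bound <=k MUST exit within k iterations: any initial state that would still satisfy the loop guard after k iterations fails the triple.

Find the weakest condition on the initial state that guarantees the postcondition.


Working backward. After the program, the postcondition !((!(tot - 9 < 8)) ==> n - 2 == 2*n - 3) must hold; in canonical form it is !((!(tot < 17)) ==> n == 1).
Before d := tot + 9: !((!(tot < 17)) ==> n == 1)
Before the loop (bound <=2), unroll the exhaustion recursion (WP_0 = exit-now case; WP_j = one more guarded iteration, up to j = 2):
  WP_0: (!(n == -5)) && (!((!(tot < 17)) ==> n == 1))
  WP_1: (n == -5 ==> ((!(n == -3)) && (!((!(tot < 17)) ==> n == 3)))) && ((!(n == -5)) ==> (!((!(tot < 17)) ==> n == 1)))
  WP_2: (n == -5 ==> ((n == -3 ==> ((!(n == -1)) && (!((!(tot < 17)) ==> n == 5)))) && ((!(n == -3)) ==> (!((!(tot < 17)) ==> n == 3))))) && ((!(n == -5)) ==> (!((!(tot < 17)) ==> n == 1)))
So before the loop: (n == -5 ==> ((n == -3 ==> ((!(n == -1)) && (!((!(tot < 17)) ==> n == 5)))) && ((!(n == -3)) ==> (!((!(tot < 17)) ==> n == 3))))) && ((!(n == -5)) ==> (!((!(tot < 17)) ==> n == 1)))
Before n := 3*n: (3*n == -5 ==> ((3*n == -3 ==> ((!(3*n == -1)) && (!((!(tot < 17)) ==> 3*n == 5)))) && ((!(3*n == -3)) ==> (!((!(tot < 17)) ==> 3*n == 3))))) && ((!(3*n == -5)) ==> (!((!(tot < 17)) ==> 3*n == 1)))
Answer: WP = (3*n == -5 ==> ((3*n == -3 ==> ((!(3*n == -1)) && (!((!(tot < 17)) ==> 3*n == 5)))) && ((!(3*n == -3)) ==> (!((!(tot < 17)) ==> 3*n == 3))))) && ((!(3*n == -5)) ==> (!((!(tot < 17)) ==> 3*n == 1)))
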